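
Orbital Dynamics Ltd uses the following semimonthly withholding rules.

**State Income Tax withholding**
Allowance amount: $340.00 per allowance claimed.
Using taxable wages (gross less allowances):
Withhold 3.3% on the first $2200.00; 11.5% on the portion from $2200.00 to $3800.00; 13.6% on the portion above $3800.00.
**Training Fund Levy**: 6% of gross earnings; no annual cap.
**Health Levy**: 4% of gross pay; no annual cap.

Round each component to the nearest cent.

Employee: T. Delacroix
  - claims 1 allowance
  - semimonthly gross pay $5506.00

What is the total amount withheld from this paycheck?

$992.98

State Income Tax: taxable = $5506.00 − 1×$340.00 = $5166.00
  $256.60 + 13.6% × ($5166.00 − $3800.00) = $256.60 + 13.6% × $1366.00 = $442.38
Training Fund Levy: 6% × $5506.00 = $330.36
Health Levy: 4% × $5506.00 = $220.24
Total: $442.38 + $330.36 + $220.24 = $992.98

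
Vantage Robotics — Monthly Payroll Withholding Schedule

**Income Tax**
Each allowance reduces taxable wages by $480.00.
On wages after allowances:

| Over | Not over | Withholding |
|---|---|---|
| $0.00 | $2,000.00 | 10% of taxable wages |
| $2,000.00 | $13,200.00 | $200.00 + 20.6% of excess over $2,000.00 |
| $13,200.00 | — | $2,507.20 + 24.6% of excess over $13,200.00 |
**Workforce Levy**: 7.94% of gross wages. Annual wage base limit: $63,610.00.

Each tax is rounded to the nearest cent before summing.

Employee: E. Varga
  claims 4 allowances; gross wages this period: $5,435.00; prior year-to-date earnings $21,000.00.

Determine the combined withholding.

$943.63

Income Tax: taxable = $5,435.00 − 4×$480.00 = $3,515.00
  $200.00 + 20.6% × ($3,515.00 − $2,000.00) = $200.00 + 20.6% × $1,515.00 = $512.09
Workforce Levy: 7.94% × $5,435.00 = $431.54
Total: $512.09 + $431.54 = $943.63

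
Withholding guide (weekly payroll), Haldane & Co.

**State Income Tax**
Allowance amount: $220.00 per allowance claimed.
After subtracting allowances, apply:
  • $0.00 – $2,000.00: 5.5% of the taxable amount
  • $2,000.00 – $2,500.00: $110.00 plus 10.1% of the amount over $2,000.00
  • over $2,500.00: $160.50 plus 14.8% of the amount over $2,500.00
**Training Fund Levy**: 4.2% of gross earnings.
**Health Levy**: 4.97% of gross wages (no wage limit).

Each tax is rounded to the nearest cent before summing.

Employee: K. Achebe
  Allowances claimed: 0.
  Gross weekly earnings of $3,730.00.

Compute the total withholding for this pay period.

$684.58

State Income Tax: taxable = $3,730.00
  $160.50 + 14.8% × ($3,730.00 − $2,500.00) = $160.50 + 14.8% × $1,230.00 = $342.54
Training Fund Levy: 4.2% × $3,730.00 = $156.66
Health Levy: 4.97% × $3,730.00 = $185.38
Total: $342.54 + $156.66 + $185.38 = $684.58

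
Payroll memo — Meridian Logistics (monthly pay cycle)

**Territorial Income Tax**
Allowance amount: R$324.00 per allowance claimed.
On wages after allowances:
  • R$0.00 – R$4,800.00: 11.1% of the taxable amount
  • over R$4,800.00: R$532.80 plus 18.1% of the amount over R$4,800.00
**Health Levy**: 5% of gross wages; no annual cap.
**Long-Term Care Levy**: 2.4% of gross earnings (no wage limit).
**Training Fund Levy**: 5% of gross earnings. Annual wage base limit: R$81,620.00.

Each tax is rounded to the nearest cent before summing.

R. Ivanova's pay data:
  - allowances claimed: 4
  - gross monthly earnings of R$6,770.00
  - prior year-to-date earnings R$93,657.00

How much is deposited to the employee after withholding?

Territorial Income Tax: taxable = R$6,770.00 − 4×R$324.00 = R$5,474.00
  R$532.80 + 18.1% × (R$5,474.00 − R$4,800.00) = R$532.80 + 18.1% × R$674.00 = R$654.79
Health Levy: 5% × R$6,770.00 = R$338.50
Long-Term Care Levy: 2.4% × R$6,770.00 = R$162.48
Training Fund Levy: YTD R$93,657.00 ≥ cap R$81,620.00 → R$0.00
Total withheld: R$654.79 + R$338.50 + R$162.48 + R$0.00 = R$1,155.77
Net pay: R$6,770.00 − R$1,155.77 = R$5,614.23

R$5,614.23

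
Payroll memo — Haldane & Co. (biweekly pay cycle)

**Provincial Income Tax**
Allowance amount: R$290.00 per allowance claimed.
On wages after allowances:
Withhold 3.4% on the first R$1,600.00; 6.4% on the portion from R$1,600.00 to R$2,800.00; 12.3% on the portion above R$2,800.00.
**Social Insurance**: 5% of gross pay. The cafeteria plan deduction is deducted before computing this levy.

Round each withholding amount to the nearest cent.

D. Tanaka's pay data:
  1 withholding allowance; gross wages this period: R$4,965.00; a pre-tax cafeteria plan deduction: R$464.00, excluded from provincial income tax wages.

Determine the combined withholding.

Provincial Income Tax: taxable = R$4,965.00 − R$464.00 − 1×R$290.00 = R$4,211.00
  R$131.20 + 12.3% × (R$4,211.00 − R$2,800.00) = R$131.20 + 12.3% × R$1,411.00 = R$304.75
Social Insurance: 5% × R$4,501.00 = R$225.05
Total: R$304.75 + R$225.05 = R$529.80

R$529.80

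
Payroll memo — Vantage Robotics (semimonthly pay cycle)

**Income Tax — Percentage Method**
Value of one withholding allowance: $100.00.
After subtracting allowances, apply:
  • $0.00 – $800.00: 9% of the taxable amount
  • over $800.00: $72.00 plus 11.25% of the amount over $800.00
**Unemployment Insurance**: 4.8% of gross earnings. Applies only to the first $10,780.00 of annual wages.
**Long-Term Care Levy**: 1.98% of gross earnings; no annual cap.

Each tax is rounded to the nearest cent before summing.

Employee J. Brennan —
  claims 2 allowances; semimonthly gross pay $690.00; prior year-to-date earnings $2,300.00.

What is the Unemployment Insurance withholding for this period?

$33.12

Unemployment Insurance: 4.8% × $690.00 = $33.12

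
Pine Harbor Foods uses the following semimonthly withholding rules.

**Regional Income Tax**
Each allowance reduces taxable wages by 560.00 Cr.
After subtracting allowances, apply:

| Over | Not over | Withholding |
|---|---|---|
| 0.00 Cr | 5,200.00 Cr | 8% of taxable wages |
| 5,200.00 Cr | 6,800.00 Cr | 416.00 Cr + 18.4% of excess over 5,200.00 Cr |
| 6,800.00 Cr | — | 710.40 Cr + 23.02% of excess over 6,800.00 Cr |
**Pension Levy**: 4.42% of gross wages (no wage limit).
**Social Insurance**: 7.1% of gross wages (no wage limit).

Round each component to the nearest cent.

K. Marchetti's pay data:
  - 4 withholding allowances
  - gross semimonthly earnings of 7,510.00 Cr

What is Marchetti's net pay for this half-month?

Regional Income Tax: taxable = 7,510.00 Cr − 4×560.00 Cr = 5,270.00 Cr
  416.00 Cr + 18.4% × (5,270.00 Cr − 5,200.00 Cr) = 416.00 Cr + 18.4% × 70.00 Cr = 428.88 Cr
Pension Levy: 4.42% × 7,510.00 Cr = 331.94 Cr
Social Insurance: 7.1% × 7,510.00 Cr = 533.21 Cr
Total withheld: 428.88 Cr + 331.94 Cr + 533.21 Cr = 1,294.03 Cr
Net pay: 7,510.00 Cr − 1,294.03 Cr = 6,215.97 Cr

6,215.97 Cr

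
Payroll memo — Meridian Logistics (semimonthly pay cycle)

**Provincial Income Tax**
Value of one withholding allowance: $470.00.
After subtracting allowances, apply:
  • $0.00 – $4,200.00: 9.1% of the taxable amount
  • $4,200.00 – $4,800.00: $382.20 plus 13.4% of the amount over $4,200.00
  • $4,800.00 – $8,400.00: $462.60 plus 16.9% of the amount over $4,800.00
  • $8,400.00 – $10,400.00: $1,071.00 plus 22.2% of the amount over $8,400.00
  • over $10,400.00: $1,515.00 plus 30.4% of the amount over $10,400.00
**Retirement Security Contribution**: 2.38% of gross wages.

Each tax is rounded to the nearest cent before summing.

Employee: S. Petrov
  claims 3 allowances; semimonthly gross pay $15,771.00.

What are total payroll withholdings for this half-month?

Provincial Income Tax: taxable = $15,771.00 − 3×$470.00 = $14,361.00
  $1,515.00 + 30.4% × ($14,361.00 − $10,400.00) = $1,515.00 + 30.4% × $3,961.00 = $2,719.14
Retirement Security Contribution: 2.38% × $15,771.00 = $375.35
Total: $2,719.14 + $375.35 = $3,094.49

$3,094.49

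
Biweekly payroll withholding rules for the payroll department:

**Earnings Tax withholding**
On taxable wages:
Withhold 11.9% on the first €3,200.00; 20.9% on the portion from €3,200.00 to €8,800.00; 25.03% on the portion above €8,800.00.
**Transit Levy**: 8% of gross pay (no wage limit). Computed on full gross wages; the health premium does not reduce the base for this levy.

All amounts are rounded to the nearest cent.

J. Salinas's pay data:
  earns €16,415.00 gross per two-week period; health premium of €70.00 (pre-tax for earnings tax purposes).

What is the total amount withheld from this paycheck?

€4,752.91

Earnings Tax: taxable = €16,415.00 − €70.00 = €16,345.00
  €1,551.20 + 25.03% × (€16,345.00 − €8,800.00) = €1,551.20 + 25.03% × €7,545.00 = €3,439.71
Transit Levy: 8% × €16,415.00 = €1,313.20
Total: €3,439.71 + €1,313.20 = €4,752.91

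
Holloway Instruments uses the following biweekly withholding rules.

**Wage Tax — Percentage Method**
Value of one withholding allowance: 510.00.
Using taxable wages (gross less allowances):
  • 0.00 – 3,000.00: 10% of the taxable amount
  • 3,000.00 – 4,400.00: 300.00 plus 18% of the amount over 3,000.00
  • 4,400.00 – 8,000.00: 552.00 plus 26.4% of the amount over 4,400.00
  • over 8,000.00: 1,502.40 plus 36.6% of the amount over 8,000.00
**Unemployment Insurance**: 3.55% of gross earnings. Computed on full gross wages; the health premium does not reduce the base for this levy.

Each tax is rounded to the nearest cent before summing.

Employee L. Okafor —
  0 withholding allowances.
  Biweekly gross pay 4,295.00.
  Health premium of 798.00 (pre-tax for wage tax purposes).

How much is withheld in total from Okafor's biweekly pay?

541.93

Wage Tax: taxable = 4,295.00 − 798.00 = 3,497.00
  300.00 + 18% × (3,497.00 − 3,000.00) = 300.00 + 18% × 497.00 = 389.46
Unemployment Insurance: 3.55% × 4,295.00 = 152.47
Total: 389.46 + 152.47 = 541.93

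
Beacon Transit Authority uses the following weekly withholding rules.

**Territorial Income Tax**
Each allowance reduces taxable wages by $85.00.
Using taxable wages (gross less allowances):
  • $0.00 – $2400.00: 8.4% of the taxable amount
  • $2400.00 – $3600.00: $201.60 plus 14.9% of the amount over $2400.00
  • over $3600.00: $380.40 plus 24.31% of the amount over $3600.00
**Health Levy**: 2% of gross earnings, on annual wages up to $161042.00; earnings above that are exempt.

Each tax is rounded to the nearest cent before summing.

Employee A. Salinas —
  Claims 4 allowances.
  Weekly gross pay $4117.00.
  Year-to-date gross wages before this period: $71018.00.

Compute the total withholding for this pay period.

Territorial Income Tax: taxable = $4117.00 − 4×$85.00 = $3777.00
  $380.40 + 24.31% × ($3777.00 − $3600.00) = $380.40 + 24.31% × $177.00 = $423.43
Health Levy: 2% × $4117.00 = $82.34
Total: $423.43 + $82.34 = $505.77

$505.77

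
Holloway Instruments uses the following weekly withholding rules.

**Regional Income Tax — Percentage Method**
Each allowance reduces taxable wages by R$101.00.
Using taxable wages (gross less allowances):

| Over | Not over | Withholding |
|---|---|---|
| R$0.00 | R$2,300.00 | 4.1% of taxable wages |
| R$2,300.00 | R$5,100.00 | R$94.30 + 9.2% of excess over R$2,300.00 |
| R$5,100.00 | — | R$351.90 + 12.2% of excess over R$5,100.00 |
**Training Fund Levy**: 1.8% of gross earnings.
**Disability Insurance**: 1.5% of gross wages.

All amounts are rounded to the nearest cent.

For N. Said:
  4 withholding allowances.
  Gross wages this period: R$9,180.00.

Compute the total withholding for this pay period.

R$1,103.31

Regional Income Tax: taxable = R$9,180.00 − 4×R$101.00 = R$8,776.00
  R$351.90 + 12.2% × (R$8,776.00 − R$5,100.00) = R$351.90 + 12.2% × R$3,676.00 = R$800.37
Training Fund Levy: 1.8% × R$9,180.00 = R$165.24
Disability Insurance: 1.5% × R$9,180.00 = R$137.70
Total: R$800.37 + R$165.24 + R$137.70 = R$1,103.31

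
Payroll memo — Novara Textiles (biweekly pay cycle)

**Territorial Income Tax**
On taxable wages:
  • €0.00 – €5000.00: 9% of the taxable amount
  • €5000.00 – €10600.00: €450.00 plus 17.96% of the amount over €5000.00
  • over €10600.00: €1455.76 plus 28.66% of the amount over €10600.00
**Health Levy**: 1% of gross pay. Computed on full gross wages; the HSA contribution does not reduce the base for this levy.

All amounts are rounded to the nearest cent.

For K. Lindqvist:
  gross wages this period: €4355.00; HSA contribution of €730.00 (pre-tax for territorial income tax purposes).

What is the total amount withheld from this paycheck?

Territorial Income Tax: taxable = €4355.00 − €730.00 = €3625.00
  9% × €3625.00 = €326.25
Health Levy: 1% × €4355.00 = €43.55
Total: €326.25 + €43.55 = €369.80

€369.80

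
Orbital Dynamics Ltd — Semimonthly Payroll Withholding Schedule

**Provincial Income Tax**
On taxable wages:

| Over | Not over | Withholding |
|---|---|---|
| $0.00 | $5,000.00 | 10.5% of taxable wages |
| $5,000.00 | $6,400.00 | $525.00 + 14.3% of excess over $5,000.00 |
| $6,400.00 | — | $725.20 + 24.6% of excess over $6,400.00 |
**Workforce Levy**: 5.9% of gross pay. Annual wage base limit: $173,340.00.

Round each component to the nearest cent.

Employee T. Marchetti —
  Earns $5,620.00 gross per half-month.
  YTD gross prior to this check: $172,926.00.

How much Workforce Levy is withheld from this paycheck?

Workforce Levy: cap $173,340.00 − YTD $172,926.00 = $414.00 subject; 5.9% × $414.00 = $24.43

$24.43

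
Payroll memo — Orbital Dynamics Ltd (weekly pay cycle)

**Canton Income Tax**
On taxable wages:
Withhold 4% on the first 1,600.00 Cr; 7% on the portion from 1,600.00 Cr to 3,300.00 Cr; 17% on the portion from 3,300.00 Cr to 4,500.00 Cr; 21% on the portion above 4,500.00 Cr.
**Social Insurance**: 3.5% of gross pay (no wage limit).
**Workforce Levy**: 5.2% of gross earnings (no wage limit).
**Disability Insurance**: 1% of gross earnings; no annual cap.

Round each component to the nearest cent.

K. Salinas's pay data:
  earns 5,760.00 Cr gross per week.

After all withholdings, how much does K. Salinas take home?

Canton Income Tax: taxable = 5,760.00 Cr
  387.00 Cr + 21% × (5,760.00 Cr − 4,500.00 Cr) = 387.00 Cr + 21% × 1,260.00 Cr = 651.60 Cr
Social Insurance: 3.5% × 5,760.00 Cr = 201.60 Cr
Workforce Levy: 5.2% × 5,760.00 Cr = 299.52 Cr
Disability Insurance: 1% × 5,760.00 Cr = 57.60 Cr
Total withheld: 651.60 Cr + 201.60 Cr + 299.52 Cr + 57.60 Cr = 1,210.32 Cr
Net pay: 5,760.00 Cr − 1,210.32 Cr = 4,549.68 Cr

4,549.68 Cr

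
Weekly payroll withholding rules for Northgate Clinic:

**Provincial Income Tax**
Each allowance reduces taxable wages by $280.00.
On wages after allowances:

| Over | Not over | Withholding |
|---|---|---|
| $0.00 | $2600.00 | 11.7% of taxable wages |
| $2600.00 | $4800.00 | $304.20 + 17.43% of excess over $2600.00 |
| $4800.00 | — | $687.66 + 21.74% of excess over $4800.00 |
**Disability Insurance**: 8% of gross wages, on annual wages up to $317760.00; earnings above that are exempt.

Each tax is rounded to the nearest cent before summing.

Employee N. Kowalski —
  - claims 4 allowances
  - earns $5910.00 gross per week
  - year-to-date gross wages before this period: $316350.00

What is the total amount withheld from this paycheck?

$798.72

Provincial Income Tax: taxable = $5910.00 − 4×$280.00 = $4790.00
  $304.20 + 17.43% × ($4790.00 − $2600.00) = $304.20 + 17.43% × $2190.00 = $685.92
Disability Insurance: cap $317760.00 − YTD $316350.00 = $1410.00 subject; 8% × $1410.00 = $112.80
Total: $685.92 + $112.80 = $798.72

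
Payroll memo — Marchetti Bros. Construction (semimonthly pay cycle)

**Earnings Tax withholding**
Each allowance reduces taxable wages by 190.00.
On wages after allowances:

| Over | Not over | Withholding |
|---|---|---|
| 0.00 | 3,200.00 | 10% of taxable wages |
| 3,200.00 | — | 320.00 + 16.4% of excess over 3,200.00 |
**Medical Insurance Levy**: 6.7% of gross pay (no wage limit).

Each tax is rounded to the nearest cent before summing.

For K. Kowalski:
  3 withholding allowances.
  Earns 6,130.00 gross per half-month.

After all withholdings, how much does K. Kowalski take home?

5,012.25

Earnings Tax: taxable = 6,130.00 − 3×190.00 = 5,560.00
  320.00 + 16.4% × (5,560.00 − 3,200.00) = 320.00 + 16.4% × 2,360.00 = 707.04
Medical Insurance Levy: 6.7% × 6,130.00 = 410.71
Total withheld: 707.04 + 410.71 = 1,117.75
Net pay: 6,130.00 − 1,117.75 = 5,012.25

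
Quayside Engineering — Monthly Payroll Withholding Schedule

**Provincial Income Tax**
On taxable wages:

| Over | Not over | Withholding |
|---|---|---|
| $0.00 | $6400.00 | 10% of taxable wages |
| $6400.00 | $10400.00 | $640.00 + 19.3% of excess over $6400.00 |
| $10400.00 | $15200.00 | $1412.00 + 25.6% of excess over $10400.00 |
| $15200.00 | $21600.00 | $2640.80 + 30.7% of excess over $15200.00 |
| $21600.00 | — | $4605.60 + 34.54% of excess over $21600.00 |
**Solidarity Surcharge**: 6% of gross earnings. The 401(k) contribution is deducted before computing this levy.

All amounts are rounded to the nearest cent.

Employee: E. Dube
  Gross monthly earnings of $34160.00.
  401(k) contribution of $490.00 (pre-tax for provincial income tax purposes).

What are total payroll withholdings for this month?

$10794.78

Provincial Income Tax: taxable = $34160.00 − $490.00 = $33670.00
  $4605.60 + 34.54% × ($33670.00 − $21600.00) = $4605.60 + 34.54% × $12070.00 = $8774.58
Solidarity Surcharge: 6% × $33670.00 = $2020.20
Total: $8774.58 + $2020.20 = $10794.78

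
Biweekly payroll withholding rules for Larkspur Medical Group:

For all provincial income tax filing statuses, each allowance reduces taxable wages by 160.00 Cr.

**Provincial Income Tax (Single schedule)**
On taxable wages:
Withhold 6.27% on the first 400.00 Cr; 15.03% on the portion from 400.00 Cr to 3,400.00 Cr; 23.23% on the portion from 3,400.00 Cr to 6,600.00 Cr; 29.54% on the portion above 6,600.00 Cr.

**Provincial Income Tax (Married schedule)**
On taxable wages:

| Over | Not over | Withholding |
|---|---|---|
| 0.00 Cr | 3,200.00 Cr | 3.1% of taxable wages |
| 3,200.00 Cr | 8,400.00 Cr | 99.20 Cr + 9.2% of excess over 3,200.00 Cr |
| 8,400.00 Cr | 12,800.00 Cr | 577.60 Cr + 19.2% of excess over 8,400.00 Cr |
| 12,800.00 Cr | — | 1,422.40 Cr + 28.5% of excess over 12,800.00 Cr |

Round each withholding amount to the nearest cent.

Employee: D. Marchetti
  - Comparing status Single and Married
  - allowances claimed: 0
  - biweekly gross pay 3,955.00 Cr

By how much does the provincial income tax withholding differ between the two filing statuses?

436.25 Cr

Provincial Income Tax (Single): taxable = 3,955.00 Cr
  475.98 Cr + 23.23% × (3,955.00 Cr − 3,400.00 Cr) = 475.98 Cr + 23.23% × 555.00 Cr = 604.91 Cr
Provincial Income Tax (Married): taxable = 3,955.00 Cr
  99.20 Cr + 9.2% × (3,955.00 Cr − 3,200.00 Cr) = 99.20 Cr + 9.2% × 755.00 Cr = 168.66 Cr
Difference: |604.91 Cr − 168.66 Cr| = 436.25 Cr (higher under Single)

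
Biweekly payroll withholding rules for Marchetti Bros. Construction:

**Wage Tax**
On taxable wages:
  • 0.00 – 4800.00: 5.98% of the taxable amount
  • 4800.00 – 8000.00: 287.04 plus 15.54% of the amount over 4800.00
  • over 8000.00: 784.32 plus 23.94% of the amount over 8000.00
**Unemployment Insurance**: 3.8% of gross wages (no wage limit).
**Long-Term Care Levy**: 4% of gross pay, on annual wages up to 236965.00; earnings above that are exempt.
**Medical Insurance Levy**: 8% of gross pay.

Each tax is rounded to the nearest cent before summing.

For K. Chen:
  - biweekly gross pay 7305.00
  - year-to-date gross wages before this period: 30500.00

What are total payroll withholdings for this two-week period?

Wage Tax: taxable = 7305.00
  287.04 + 15.54% × (7305.00 − 4800.00) = 287.04 + 15.54% × 2505.00 = 676.32
Unemployment Insurance: 3.8% × 7305.00 = 277.59
Long-Term Care Levy: 4% × 7305.00 = 292.20
Medical Insurance Levy: 8% × 7305.00 = 584.40
Total: 676.32 + 277.59 + 292.20 + 584.40 = 1830.51

1830.51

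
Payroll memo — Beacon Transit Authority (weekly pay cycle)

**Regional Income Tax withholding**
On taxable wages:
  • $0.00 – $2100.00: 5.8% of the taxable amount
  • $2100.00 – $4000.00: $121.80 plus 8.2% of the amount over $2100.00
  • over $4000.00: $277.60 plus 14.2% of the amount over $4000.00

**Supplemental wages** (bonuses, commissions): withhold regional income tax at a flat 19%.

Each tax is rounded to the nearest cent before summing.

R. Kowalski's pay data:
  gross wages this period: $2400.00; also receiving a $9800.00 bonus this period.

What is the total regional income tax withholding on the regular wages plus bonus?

$2008.40

Regional Income Tax: taxable = $2400.00
  $121.80 + 8.2% × ($2400.00 − $2100.00) = $121.80 + 8.2% × $300.00 = $146.40
Supplemental (19% flat on bonus): 19% × $9800.00 = $1862.00
Total regional income tax: $146.40 + $1862.00 = $2008.40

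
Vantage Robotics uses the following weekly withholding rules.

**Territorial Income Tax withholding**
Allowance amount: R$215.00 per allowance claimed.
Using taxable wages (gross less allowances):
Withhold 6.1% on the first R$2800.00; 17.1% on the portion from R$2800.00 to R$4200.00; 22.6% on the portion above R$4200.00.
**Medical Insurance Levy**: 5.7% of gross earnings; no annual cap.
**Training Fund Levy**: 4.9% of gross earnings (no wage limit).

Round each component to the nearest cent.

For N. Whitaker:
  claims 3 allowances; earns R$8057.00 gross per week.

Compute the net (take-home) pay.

R$6066.85

Territorial Income Tax: taxable = R$8057.00 − 3×R$215.00 = R$7412.00
  R$410.20 + 22.6% × (R$7412.00 − R$4200.00) = R$410.20 + 22.6% × R$3212.00 = R$1136.11
Medical Insurance Levy: 5.7% × R$8057.00 = R$459.25
Training Fund Levy: 4.9% × R$8057.00 = R$394.79
Total withheld: R$1136.11 + R$459.25 + R$394.79 = R$1990.15
Net pay: R$8057.00 − R$1990.15 = R$6066.85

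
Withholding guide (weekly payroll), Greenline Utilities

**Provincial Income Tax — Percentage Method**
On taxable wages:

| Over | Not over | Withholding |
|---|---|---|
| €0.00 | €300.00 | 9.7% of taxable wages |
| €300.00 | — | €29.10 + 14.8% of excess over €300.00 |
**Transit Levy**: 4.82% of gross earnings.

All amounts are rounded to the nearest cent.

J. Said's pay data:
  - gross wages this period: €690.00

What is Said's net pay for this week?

Provincial Income Tax: taxable = €690.00
  €29.10 + 14.8% × (€690.00 − €300.00) = €29.10 + 14.8% × €390.00 = €86.82
Transit Levy: 4.82% × €690.00 = €33.26
Total withheld: €86.82 + €33.26 = €120.08
Net pay: €690.00 − €120.08 = €569.92

€569.92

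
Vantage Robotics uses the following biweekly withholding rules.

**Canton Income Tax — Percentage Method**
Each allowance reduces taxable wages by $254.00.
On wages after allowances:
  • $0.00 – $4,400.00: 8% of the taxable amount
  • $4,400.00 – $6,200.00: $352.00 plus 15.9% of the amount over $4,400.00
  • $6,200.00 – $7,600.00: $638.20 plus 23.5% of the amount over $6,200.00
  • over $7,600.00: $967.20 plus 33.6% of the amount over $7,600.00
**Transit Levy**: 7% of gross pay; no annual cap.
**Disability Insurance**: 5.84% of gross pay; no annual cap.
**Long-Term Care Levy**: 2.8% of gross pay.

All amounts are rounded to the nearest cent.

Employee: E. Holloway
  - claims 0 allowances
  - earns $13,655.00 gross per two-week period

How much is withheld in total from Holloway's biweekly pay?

Canton Income Tax: taxable = $13,655.00
  $967.20 + 33.6% × ($13,655.00 − $7,600.00) = $967.20 + 33.6% × $6,055.00 = $3,001.68
Transit Levy: 7% × $13,655.00 = $955.85
Disability Insurance: 5.84% × $13,655.00 = $797.45
Long-Term Care Levy: 2.8% × $13,655.00 = $382.34
Total: $3,001.68 + $955.85 + $797.45 + $382.34 = $5,137.32

$5,137.32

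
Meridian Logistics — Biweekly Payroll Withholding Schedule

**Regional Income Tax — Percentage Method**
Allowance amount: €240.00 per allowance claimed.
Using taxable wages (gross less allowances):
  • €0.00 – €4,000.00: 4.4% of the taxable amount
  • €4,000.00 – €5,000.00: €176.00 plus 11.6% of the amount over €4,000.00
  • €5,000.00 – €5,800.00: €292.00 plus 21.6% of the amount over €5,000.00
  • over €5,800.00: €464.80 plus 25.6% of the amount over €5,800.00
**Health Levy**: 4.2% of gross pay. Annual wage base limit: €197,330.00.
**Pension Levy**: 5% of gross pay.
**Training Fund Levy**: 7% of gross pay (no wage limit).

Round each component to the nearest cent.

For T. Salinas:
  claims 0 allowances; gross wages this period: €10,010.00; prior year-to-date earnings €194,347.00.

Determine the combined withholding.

€2,869.05

Regional Income Tax: taxable = €10,010.00
  €464.80 + 25.6% × (€10,010.00 − €5,800.00) = €464.80 + 25.6% × €4,210.00 = €1,542.56
Health Levy: cap €197,330.00 − YTD €194,347.00 = €2,983.00 subject; 4.2% × €2,983.00 = €125.29
Pension Levy: 5% × €10,010.00 = €500.50
Training Fund Levy: 7% × €10,010.00 = €700.70
Total: €1,542.56 + €125.29 + €500.50 + €700.70 = €2,869.05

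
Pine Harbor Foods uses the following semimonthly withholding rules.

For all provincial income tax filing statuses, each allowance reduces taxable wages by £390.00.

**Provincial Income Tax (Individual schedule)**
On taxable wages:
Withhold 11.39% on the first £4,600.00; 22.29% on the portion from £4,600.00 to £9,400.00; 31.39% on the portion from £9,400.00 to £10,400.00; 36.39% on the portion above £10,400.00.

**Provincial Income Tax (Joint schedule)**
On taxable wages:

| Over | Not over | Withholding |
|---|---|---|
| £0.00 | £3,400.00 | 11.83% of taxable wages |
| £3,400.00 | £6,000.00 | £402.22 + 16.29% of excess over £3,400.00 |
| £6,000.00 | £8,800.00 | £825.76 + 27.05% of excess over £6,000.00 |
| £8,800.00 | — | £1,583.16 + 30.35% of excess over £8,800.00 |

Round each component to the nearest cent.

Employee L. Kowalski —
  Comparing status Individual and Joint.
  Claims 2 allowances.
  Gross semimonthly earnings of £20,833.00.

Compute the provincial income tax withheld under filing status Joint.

£4,998.45

Provincial Income Tax (Joint): taxable = £20,833.00 − 2×£390.00 = £20,053.00
  £1,583.16 + 30.35% × (£20,053.00 − £8,800.00) = £1,583.16 + 30.35% × £11,253.00 = £4,998.45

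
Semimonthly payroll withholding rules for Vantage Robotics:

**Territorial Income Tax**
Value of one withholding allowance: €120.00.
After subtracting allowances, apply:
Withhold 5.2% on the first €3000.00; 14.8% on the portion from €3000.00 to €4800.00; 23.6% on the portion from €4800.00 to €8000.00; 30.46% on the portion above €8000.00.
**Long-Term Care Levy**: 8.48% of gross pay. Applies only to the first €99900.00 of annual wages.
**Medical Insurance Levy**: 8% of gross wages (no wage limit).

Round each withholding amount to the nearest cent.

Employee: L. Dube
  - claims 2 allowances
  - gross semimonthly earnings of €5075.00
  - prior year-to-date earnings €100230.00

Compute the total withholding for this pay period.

Territorial Income Tax: taxable = €5075.00 − 2×€120.00 = €4835.00
  €422.40 + 23.6% × (€4835.00 − €4800.00) = €422.40 + 23.6% × €35.00 = €430.66
Long-Term Care Levy: YTD €100230.00 ≥ cap €99900.00 → €0.00
Medical Insurance Levy: 8% × €5075.00 = €406.00
Total: €430.66 + €0.00 + €406.00 = €836.66

€836.66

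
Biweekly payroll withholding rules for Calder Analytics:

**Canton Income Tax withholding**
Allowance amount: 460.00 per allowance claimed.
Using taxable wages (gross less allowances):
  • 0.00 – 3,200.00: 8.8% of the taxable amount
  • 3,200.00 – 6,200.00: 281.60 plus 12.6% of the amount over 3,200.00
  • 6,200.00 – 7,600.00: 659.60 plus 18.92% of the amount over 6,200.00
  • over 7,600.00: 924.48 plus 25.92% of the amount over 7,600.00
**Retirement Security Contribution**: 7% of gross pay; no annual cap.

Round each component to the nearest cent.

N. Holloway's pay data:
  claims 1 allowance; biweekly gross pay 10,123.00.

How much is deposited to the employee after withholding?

Canton Income Tax: taxable = 10,123.00 − 1×460.00 = 9,663.00
  924.48 + 25.92% × (9,663.00 − 7,600.00) = 924.48 + 25.92% × 2,063.00 = 1,459.21
Retirement Security Contribution: 7% × 10,123.00 = 708.61
Total withheld: 1,459.21 + 708.61 = 2,167.82
Net pay: 10,123.00 − 2,167.82 = 7,955.18

7,955.18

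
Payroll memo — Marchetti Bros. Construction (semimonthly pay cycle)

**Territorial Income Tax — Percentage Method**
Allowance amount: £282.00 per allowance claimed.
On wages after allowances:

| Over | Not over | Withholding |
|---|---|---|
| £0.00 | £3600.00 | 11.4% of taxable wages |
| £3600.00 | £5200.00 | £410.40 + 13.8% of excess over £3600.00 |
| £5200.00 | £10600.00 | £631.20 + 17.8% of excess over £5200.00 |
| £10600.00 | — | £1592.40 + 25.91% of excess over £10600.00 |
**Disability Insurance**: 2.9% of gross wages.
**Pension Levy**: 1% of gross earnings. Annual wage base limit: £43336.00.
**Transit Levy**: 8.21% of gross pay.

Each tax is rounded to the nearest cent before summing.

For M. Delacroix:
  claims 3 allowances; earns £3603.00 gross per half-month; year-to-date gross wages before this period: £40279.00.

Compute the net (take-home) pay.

£2857.83

Territorial Income Tax: taxable = £3603.00 − 3×£282.00 = £2757.00
  11.4% × £2757.00 = £314.30
Disability Insurance: 2.9% × £3603.00 = £104.49
Pension Levy: cap £43336.00 − YTD £40279.00 = £3057.00 subject; 1% × £3057.00 = £30.57
Transit Levy: 8.21% × £3603.00 = £295.81
Total withheld: £314.30 + £104.49 + £30.57 + £295.81 = £745.17
Net pay: £3603.00 − £745.17 = £2857.83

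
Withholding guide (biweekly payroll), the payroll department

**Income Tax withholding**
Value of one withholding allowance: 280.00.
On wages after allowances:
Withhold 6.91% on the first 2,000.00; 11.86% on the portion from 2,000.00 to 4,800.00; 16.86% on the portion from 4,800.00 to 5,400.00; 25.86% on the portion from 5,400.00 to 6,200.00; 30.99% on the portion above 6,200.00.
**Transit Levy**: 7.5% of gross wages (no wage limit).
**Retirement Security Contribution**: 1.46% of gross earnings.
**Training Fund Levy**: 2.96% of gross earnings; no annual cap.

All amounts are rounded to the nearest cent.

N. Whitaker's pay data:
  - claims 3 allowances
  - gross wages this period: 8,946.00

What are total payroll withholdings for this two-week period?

Income Tax: taxable = 8,946.00 − 3×280.00 = 8,106.00
  778.32 + 30.99% × (8,106.00 − 6,200.00) = 778.32 + 30.99% × 1,906.00 = 1,368.99
Transit Levy: 7.5% × 8,946.00 = 670.95
Retirement Security Contribution: 1.46% × 8,946.00 = 130.61
Training Fund Levy: 2.96% × 8,946.00 = 264.80
Total: 1,368.99 + 670.95 + 130.61 + 264.80 = 2,435.35

2,435.35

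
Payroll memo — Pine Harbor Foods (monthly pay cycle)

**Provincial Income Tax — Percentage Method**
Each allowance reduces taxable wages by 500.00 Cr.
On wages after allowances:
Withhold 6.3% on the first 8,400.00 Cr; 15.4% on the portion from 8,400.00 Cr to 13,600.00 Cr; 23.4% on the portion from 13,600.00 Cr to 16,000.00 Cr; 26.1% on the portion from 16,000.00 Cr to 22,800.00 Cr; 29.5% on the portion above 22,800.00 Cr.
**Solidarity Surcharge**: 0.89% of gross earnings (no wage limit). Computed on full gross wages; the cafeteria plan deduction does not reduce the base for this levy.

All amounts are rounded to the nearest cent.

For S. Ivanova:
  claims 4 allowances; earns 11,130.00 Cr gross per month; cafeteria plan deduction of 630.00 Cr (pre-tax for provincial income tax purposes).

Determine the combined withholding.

643.66 Cr

Provincial Income Tax: taxable = 11,130.00 Cr − 630.00 Cr − 4×500.00 Cr = 8,500.00 Cr
  529.20 Cr + 15.4% × (8,500.00 Cr − 8,400.00 Cr) = 529.20 Cr + 15.4% × 100.00 Cr = 544.60 Cr
Solidarity Surcharge: 0.89% × 11,130.00 Cr = 99.06 Cr
Total: 544.60 Cr + 99.06 Cr = 643.66 Cr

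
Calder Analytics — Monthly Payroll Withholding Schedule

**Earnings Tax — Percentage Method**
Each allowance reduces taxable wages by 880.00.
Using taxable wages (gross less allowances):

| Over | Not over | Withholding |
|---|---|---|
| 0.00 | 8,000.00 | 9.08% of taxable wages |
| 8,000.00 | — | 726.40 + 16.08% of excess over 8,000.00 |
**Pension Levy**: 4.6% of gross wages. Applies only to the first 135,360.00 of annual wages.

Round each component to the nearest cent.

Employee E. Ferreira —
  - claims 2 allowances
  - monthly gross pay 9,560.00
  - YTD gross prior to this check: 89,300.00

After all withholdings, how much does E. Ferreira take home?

8,412.00

Earnings Tax: taxable = 9,560.00 − 2×880.00 = 7,800.00
  9.08% × 7,800.00 = 708.24
Pension Levy: 4.6% × 9,560.00 = 439.76
Total withheld: 708.24 + 439.76 = 1,148.00
Net pay: 9,560.00 − 1,148.00 = 8,412.00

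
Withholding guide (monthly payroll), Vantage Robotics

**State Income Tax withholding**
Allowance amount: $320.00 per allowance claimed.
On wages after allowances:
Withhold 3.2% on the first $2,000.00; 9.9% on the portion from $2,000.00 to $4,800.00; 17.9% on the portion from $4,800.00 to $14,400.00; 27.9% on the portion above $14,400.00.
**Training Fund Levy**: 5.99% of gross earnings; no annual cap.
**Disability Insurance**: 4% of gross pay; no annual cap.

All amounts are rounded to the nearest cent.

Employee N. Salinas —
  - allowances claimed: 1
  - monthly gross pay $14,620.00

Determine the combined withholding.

$3,502.24

State Income Tax: taxable = $14,620.00 − 1×$320.00 = $14,300.00
  $341.20 + 17.9% × ($14,300.00 − $4,800.00) = $341.20 + 17.9% × $9,500.00 = $2,041.70
Training Fund Levy: 5.99% × $14,620.00 = $875.74
Disability Insurance: 4% × $14,620.00 = $584.80
Total: $2,041.70 + $875.74 + $584.80 = $3,502.24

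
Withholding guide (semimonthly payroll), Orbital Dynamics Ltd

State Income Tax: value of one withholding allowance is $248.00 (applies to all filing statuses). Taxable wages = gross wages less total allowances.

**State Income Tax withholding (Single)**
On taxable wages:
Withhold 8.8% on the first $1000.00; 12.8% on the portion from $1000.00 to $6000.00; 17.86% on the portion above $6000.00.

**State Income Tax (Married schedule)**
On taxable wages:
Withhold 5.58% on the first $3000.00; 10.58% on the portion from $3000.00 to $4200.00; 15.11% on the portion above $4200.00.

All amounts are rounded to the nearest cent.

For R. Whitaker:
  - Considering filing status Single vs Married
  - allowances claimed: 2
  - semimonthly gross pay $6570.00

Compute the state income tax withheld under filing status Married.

$577.52

State Income Tax (Married): taxable = $6570.00 − 2×$248.00 = $6074.00
  $294.36 + 15.11% × ($6074.00 − $4200.00) = $294.36 + 15.11% × $1874.00 = $577.52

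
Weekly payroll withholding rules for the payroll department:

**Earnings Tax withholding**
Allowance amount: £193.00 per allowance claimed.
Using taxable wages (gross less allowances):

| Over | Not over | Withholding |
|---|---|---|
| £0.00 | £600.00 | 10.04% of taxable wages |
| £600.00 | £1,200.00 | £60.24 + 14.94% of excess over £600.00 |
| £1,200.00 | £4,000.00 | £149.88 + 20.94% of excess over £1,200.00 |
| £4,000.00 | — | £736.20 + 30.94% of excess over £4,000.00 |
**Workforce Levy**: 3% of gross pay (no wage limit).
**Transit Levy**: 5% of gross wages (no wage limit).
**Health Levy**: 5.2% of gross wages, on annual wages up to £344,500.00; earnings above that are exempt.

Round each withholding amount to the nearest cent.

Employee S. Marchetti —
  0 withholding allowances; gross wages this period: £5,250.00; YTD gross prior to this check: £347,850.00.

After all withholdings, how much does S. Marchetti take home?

£3,707.05

Earnings Tax: taxable = £5,250.00
  £736.20 + 30.94% × (£5,250.00 − £4,000.00) = £736.20 + 30.94% × £1,250.00 = £1,122.95
Workforce Levy: 3% × £5,250.00 = £157.50
Transit Levy: 5% × £5,250.00 = £262.50
Health Levy: YTD £347,850.00 ≥ cap £344,500.00 → £0.00
Total withheld: £1,122.95 + £157.50 + £262.50 + £0.00 = £1,542.95
Net pay: £5,250.00 − £1,542.95 = £3,707.05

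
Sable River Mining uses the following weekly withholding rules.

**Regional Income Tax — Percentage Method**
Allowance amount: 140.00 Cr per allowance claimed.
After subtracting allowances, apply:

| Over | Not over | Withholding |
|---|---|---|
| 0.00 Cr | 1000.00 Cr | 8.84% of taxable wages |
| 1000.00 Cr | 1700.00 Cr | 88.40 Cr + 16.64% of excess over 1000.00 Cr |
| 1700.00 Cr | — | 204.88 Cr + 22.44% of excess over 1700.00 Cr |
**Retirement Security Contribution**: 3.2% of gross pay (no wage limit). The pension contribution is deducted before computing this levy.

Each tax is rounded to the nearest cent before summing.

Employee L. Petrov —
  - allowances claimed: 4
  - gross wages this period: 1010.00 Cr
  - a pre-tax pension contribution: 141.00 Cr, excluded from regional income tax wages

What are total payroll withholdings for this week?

55.13 Cr

Regional Income Tax: taxable = 1010.00 Cr − 141.00 Cr − 4×140.00 Cr = 309.00 Cr
  8.84% × 309.00 Cr = 27.32 Cr
Retirement Security Contribution: 3.2% × 869.00 Cr = 27.81 Cr
Total: 27.32 Cr + 27.81 Cr = 55.13 Cr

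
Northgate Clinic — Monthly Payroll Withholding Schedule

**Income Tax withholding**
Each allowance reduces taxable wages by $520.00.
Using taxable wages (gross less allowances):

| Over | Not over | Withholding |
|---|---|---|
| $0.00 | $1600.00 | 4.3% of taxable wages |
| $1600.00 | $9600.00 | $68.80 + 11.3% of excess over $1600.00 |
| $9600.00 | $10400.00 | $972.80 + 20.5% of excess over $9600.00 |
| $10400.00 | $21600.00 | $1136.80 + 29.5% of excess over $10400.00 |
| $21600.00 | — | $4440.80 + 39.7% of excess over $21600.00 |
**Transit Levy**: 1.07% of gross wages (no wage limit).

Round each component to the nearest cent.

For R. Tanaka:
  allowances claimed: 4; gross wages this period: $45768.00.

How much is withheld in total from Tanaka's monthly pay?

$13699.46

Income Tax: taxable = $45768.00 − 4×$520.00 = $43688.00
  $4440.80 + 39.7% × ($43688.00 − $21600.00) = $4440.80 + 39.7% × $22088.00 = $13209.74
Transit Levy: 1.07% × $45768.00 = $489.72
Total: $13209.74 + $489.72 = $13699.46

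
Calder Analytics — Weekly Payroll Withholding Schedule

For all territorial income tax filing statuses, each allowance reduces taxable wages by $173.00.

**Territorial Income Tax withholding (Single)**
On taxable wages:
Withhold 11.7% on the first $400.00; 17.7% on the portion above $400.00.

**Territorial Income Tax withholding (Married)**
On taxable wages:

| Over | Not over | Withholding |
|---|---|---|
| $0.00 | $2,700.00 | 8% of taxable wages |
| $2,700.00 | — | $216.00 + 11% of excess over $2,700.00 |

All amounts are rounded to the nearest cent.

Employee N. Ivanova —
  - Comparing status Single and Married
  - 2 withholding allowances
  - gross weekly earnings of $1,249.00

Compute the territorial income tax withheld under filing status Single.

$135.83

Territorial Income Tax (Single): taxable = $1,249.00 − 2×$173.00 = $903.00
  $46.80 + 17.7% × ($903.00 − $400.00) = $46.80 + 17.7% × $503.00 = $135.83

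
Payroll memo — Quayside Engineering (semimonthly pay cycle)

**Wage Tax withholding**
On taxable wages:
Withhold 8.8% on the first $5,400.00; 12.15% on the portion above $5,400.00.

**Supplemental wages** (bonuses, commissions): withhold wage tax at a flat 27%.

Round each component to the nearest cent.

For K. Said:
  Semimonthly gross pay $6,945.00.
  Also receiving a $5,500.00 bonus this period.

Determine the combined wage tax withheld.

Wage Tax: taxable = $6,945.00
  $475.20 + 12.15% × ($6,945.00 − $5,400.00) = $475.20 + 12.15% × $1,545.00 = $662.92
Supplemental (27% flat on bonus): 27% × $5,500.00 = $1,485.00
Total wage tax: $662.92 + $1,485.00 = $2,147.92

$2,147.92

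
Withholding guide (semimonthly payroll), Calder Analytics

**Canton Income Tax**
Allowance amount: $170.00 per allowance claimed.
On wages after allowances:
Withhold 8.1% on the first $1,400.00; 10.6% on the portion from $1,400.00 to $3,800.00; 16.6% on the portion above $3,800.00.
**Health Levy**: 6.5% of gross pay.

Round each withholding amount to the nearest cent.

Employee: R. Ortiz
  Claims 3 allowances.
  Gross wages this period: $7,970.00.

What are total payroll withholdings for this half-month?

$1,493.41

Canton Income Tax: taxable = $7,970.00 − 3×$170.00 = $7,460.00
  $367.80 + 16.6% × ($7,460.00 − $3,800.00) = $367.80 + 16.6% × $3,660.00 = $975.36
Health Levy: 6.5% × $7,970.00 = $518.05
Total: $975.36 + $518.05 = $1,493.41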